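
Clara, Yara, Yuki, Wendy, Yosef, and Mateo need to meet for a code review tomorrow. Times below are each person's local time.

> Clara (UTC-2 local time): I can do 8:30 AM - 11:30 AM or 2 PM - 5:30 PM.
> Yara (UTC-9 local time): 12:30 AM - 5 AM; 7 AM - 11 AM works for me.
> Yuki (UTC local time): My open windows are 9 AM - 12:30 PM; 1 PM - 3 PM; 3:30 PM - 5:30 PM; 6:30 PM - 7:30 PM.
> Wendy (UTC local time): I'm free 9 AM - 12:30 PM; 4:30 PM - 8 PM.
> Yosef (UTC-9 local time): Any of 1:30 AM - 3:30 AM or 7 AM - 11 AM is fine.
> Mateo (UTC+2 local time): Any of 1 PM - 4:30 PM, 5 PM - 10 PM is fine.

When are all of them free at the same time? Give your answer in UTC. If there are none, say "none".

11:00-12:30, 16:30-17:30, 18:30-19:30

Clara in UTC: 10:30-13:30, 16:00-19:30 (add 2h to convert from UTC-2).
Yara in UTC: 09:30-14:00, 16:00-20:00 (add 9h to convert from UTC-9).
Yuki in UTC: 09:00-12:30, 13:00-15:00, 15:30-17:30, 18:30-19:30.
Wendy in UTC: 09:00-12:30, 16:30-20:00.
Yosef in UTC: 10:30-12:30, 16:00-20:00 (add 9h to convert from UTC-9).
Mateo in UTC: 11:00-14:30, 15:00-20:00 (subtract 2h to convert from UTC+2).
Clara ∩ Yara: 10:30-13:30, 16:00-19:30.
Clara ∩ Yara ∩ Yuki: 10:30-12:30, 13:00-13:30, 16:00-17:30, 18:30-19:30.
Clara ∩ Yara ∩ Yuki ∩ Wendy: 10:30-12:30, 16:30-17:30, 18:30-19:30.
Clara ∩ Yara ∩ Yuki ∩ Wendy ∩ Yosef: 10:30-12:30, 16:30-17:30, 18:30-19:30.
Clara ∩ Yara ∩ Yuki ∩ Wendy ∩ Yosef ∩ Mateo: 11:00-12:30, 16:30-17:30, 18:30-19:30.
Those are the intersection windows.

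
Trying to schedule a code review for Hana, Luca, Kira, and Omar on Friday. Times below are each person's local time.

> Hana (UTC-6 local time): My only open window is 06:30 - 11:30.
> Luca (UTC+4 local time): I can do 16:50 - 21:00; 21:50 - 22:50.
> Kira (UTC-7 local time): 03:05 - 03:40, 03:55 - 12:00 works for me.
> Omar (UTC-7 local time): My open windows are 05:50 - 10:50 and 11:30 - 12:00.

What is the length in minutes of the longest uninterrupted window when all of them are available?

250

Hana in UTC: 12:30-17:30 (add 6h to convert from UTC-6).
Luca in UTC: 12:50-17:00, 17:50-18:50 (subtract 4h to convert from UTC+4).
Kira in UTC: 10:05-10:40, 10:55-19:00 (add 7h to convert from UTC-7).
Omar in UTC: 12:50-17:50, 18:30-19:00 (add 7h to convert from UTC-7).
Hana ∩ Luca: 12:50-17:00.
Hana ∩ Luca ∩ Kira: 12:50-17:00.
Hana ∩ Luca ∩ Kira ∩ Omar: 12:50-17:00.
The longest is 12:50-17:00 at 250 minutes.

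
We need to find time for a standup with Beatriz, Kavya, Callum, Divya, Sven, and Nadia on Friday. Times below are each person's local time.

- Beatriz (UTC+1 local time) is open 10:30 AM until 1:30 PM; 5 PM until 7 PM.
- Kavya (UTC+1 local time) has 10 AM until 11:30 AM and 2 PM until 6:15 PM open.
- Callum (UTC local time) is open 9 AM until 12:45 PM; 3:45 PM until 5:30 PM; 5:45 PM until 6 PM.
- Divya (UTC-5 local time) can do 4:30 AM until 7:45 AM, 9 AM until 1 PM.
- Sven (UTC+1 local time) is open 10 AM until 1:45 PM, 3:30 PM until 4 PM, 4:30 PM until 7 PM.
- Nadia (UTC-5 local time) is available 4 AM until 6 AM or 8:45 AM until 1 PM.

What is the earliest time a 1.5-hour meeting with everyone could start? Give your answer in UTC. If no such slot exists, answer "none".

none

Beatriz in UTC: 09:30-12:30, 16:00-18:00 (subtract 1h to convert from UTC+1).
Kavya in UTC: 09:00-10:30, 13:00-17:15 (subtract 1h to convert from UTC+1).
Callum in UTC: 09:00-12:45, 15:45-17:30, 17:45-18:00.
Divya in UTC: 09:30-12:45, 14:00-18:00 (add 5h to convert from UTC-5).
Sven in UTC: 09:00-12:45, 14:30-15:00, 15:30-18:00 (subtract 1h to convert from UTC+1).
Nadia in UTC: 09:00-11:00, 13:45-18:00 (add 5h to convert from UTC-5).
Beatriz ∩ Kavya: 09:30-10:30, 16:00-17:15.
Beatriz ∩ Kavya ∩ Callum: 09:30-10:30, 16:00-17:15.
Beatriz ∩ Kavya ∩ Callum ∩ Divya: 09:30-10:30, 16:00-17:15.
Beatriz ∩ Kavya ∩ Callum ∩ Divya ∩ Sven: 09:30-10:30, 16:00-17:15.
Beatriz ∩ Kavya ∩ Callum ∩ Divya ∩ Sven ∩ Nadia: 09:30-10:30, 16:00-17:15.
No common window is at least 90 minutes long.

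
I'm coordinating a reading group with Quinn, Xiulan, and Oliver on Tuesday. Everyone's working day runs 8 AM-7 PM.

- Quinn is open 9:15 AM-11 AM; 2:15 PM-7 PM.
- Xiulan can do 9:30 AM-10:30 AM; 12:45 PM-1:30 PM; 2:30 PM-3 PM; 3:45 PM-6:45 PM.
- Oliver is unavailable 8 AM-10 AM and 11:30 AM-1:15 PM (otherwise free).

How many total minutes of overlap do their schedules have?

Quinn free: 09:15-11:00, 14:15-19:00.
Xiulan free: 09:30-10:30, 12:45-13:30, 14:30-15:00, 15:45-18:45.
Oliver free: 10:00-11:30, 13:15-19:00 (invert busy blocks within the working day).
Quinn ∩ Xiulan: 09:30-10:30, 14:30-15:00, 15:45-18:45.
Quinn ∩ Xiulan ∩ Oliver: 10:00-10:30, 14:30-15:00, 15:45-18:45.
Those are the intersection windows.
Summing the common windows: 30 + 30 + 180 = 240 minutes.

240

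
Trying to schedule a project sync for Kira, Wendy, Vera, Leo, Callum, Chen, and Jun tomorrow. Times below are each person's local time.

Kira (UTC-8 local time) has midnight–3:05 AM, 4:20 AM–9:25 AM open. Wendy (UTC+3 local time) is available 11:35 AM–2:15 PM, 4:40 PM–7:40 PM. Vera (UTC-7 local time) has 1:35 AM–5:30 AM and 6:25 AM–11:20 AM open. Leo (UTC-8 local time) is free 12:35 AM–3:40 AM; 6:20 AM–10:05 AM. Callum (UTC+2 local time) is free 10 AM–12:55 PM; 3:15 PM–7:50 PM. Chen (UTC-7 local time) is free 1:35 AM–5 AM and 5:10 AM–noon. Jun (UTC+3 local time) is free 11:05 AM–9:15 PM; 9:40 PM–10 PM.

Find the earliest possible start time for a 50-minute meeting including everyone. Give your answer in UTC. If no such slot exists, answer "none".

Kira in UTC: 08:00-11:05, 12:20-17:25 (add 8h to convert from UTC-8).
Wendy in UTC: 08:35-11:15, 13:40-16:40 (subtract 3h to convert from UTC+3).
Vera in UTC: 08:35-12:30, 13:25-18:20 (add 7h to convert from UTC-7).
Leo in UTC: 08:35-11:40, 14:20-18:05 (add 8h to convert from UTC-8).
Callum in UTC: 08:00-10:55, 13:15-17:50 (subtract 2h to convert from UTC+2).
Chen in UTC: 08:35-12:00, 12:10-19:00 (add 7h to convert from UTC-7).
Jun in UTC: 08:05-18:15, 18:40-19:00 (subtract 3h to convert from UTC+3).
Kira ∩ Wendy: 08:35-11:05, 13:40-16:40.
Kira ∩ Wendy ∩ Vera: 08:35-11:05, 13:40-16:40.
Kira ∩ Wendy ∩ Vera ∩ Leo: 08:35-11:05, 14:20-16:40.
Kira ∩ Wendy ∩ Vera ∩ Leo ∩ Callum: 08:35-10:55, 14:20-16:40.
Kira ∩ Wendy ∩ Vera ∩ Leo ∩ Callum ∩ Chen: 08:35-10:55, 14:20-16:40.
Kira ∩ Wendy ∩ Vera ∩ Leo ∩ Callum ∩ Chen ∩ Jun: 08:35-10:55, 14:20-16:40.
The first common window of at least 50 minutes is 08:35-10:55, so the earliest start is 08:35.

08:35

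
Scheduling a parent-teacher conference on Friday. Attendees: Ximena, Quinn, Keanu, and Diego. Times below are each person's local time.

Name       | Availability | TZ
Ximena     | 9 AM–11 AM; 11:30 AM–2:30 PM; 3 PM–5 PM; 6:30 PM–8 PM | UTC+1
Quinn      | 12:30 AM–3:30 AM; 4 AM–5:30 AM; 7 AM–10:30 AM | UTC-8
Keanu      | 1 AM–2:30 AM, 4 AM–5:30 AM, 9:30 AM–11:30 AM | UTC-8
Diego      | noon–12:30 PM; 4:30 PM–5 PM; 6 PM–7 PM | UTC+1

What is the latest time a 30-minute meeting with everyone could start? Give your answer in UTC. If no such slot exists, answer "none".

17:30

Ximena in UTC: 08:00-10:00, 10:30-13:30, 14:00-16:00, 17:30-19:00 (subtract 1h to convert from UTC+1).
Quinn in UTC: 08:30-11:30, 12:00-13:30, 15:00-18:30 (add 8h to convert from UTC-8).
Keanu in UTC: 09:00-10:30, 12:00-13:30, 17:30-19:30 (add 8h to convert from UTC-8).
Diego in UTC: 11:00-11:30, 15:30-16:00, 17:00-18:00 (subtract 1h to convert from UTC+1).
Ximena ∩ Quinn: 08:30-10:00, 10:30-11:30, 12:00-13:30, 15:00-16:00, 17:30-18:30.
Ximena ∩ Quinn ∩ Keanu: 09:00-10:00, 12:00-13:30, 17:30-18:30.
Ximena ∩ Quinn ∩ Keanu ∩ Diego: 17:30-18:00.
The last common window of at least 30 minutes is 17:30-18:00; a 30-minute meeting can start as late as 17:30 and still end by 18:00.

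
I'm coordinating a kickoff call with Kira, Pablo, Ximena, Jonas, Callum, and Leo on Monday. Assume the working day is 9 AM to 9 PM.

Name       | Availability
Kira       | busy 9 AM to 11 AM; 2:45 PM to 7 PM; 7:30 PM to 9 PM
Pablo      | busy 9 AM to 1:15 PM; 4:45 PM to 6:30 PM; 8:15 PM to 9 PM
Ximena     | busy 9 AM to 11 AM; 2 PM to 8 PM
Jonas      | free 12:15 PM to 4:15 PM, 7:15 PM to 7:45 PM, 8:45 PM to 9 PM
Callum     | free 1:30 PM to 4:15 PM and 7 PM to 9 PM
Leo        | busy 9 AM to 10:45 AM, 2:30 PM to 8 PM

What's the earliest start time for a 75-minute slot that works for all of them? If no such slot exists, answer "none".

none

Kira free: 11:00-14:45, 19:00-19:30 (invert busy blocks within the working day).
Pablo free: 13:15-16:45, 18:30-20:15 (invert busy blocks within the working day).
Ximena free: 11:00-14:00, 20:00-21:00 (invert busy blocks within the working day).
Jonas free: 12:15-16:15, 19:15-19:45, 20:45-21:00.
Callum free: 13:30-16:15, 19:00-21:00.
Leo free: 10:45-14:30, 20:00-21:00 (invert busy blocks within the working day).
Kira ∩ Pablo: 13:15-14:45, 19:00-19:30.
Kira ∩ Pablo ∩ Ximena: 13:15-14:00.
Kira ∩ Pablo ∩ Ximena ∩ Jonas: 13:15-14:00.
Kira ∩ Pablo ∩ Ximena ∩ Jonas ∩ Callum: 13:30-14:00.
Kira ∩ Pablo ∩ Ximena ∩ Jonas ∩ Callum ∩ Leo: 13:30-14:00.
No common window is at least 75 minutes long.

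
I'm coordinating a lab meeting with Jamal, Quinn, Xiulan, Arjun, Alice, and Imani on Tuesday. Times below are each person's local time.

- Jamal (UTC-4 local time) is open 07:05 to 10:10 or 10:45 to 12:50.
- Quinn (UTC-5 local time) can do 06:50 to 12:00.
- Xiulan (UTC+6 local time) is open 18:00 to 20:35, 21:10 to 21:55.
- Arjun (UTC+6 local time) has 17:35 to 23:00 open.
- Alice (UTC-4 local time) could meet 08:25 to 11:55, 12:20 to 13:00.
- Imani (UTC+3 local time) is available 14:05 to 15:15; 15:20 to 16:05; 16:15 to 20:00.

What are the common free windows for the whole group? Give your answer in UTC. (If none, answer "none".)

12:25-13:05, 13:15-14:10, 15:10-15:55

Jamal in UTC: 11:05-14:10, 14:45-16:50 (add 4h to convert from UTC-4).
Quinn in UTC: 11:50-17:00 (add 5h to convert from UTC-5).
Xiulan in UTC: 12:00-14:35, 15:10-15:55 (subtract 6h to convert from UTC+6).
Arjun in UTC: 11:35-17:00 (subtract 6h to convert from UTC+6).
Alice in UTC: 12:25-15:55, 16:20-17:00 (add 4h to convert from UTC-4).
Imani in UTC: 11:05-12:15, 12:20-13:05, 13:15-17:00 (subtract 3h to convert from UTC+3).
Jamal ∩ Quinn: 11:50-14:10, 14:45-16:50.
Jamal ∩ Quinn ∩ Xiulan: 12:00-14:10, 15:10-15:55.
Jamal ∩ Quinn ∩ Xiulan ∩ Arjun: 12:00-14:10, 15:10-15:55.
Jamal ∩ Quinn ∩ Xiulan ∩ Arjun ∩ Alice: 12:25-14:10, 15:10-15:55.
Jamal ∩ Quinn ∩ Xiulan ∩ Arjun ∩ Alice ∩ Imani: 12:25-13:05, 13:15-14:10, 15:10-15:55.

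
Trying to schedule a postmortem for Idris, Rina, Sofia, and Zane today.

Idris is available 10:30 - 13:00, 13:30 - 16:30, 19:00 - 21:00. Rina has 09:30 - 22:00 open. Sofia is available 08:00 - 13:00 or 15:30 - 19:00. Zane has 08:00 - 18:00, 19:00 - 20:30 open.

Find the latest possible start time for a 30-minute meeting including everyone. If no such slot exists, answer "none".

16:00

Idris ∩ Rina: 10:30-13:00, 13:30-16:30, 19:00-21:00.
Idris ∩ Rina ∩ Sofia: 10:30-13:00, 15:30-16:30.
Idris ∩ Rina ∩ Sofia ∩ Zane: 10:30-13:00, 15:30-16:30.
The last common window of at least 30 minutes is 15:30-16:30; a 30-minute meeting can start as late as 16:00 and still end by 16:30.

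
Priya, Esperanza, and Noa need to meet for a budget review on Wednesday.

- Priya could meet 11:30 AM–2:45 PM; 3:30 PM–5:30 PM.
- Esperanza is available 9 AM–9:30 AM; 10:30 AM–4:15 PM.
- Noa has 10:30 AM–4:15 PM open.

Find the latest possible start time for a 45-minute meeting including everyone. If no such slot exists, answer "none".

Priya ∩ Esperanza: 11:30-14:45, 15:30-16:15.
Priya ∩ Esperanza ∩ Noa: 11:30-14:45, 15:30-16:15.
The last common window of at least 45 minutes is 15:30-16:15; a 45-minute meeting can start as late as 15:30 and still end by 16:15.

15:30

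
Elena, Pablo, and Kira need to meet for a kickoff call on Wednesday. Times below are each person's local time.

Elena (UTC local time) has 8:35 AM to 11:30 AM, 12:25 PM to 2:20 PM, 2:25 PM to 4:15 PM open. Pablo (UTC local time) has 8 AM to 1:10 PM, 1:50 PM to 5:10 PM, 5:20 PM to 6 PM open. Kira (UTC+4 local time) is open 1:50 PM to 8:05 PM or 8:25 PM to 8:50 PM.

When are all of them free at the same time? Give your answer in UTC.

09:50-11:30, 12:25-13:10, 13:50-14:20, 14:25-16:05

Elena in UTC: 08:35-11:30, 12:25-14:20, 14:25-16:15.
Pablo in UTC: 08:00-13:10, 13:50-17:10, 17:20-18:00.
Kira in UTC: 09:50-16:05, 16:25-16:50 (subtract 4h to convert from UTC+4).
Elena ∩ Pablo: 08:35-11:30, 12:25-13:10, 13:50-14:20, 14:25-16:15.
Elena ∩ Pablo ∩ Kira: 09:50-11:30, 12:25-13:10, 13:50-14:20, 14:25-16:05.
Those are the intersection windows.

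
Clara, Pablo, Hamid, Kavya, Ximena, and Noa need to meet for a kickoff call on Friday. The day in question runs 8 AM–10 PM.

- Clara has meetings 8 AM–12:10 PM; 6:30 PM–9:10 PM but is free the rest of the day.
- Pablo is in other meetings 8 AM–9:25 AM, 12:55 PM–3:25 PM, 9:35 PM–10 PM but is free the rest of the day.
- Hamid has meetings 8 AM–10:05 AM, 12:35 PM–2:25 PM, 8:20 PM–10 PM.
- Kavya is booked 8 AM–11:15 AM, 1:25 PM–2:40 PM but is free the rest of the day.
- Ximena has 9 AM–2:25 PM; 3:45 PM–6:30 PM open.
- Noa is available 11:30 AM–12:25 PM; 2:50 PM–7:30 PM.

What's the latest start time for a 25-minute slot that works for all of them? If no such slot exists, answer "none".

18:05

Clara free: 12:10-18:30, 21:10-22:00 (invert busy blocks within the working day).
Pablo free: 09:25-12:55, 15:25-21:35 (invert busy blocks within the working day).
Hamid free: 10:05-12:35, 14:25-20:20 (invert busy blocks within the working day).
Kavya free: 11:15-13:25, 14:40-22:00 (invert busy blocks within the working day).
Ximena free: 09:00-14:25, 15:45-18:30.
Noa free: 11:30-12:25, 14:50-19:30.
Clara ∩ Pablo: 12:10-12:55, 15:25-18:30, 21:10-21:35.
Clara ∩ Pablo ∩ Hamid: 12:10-12:35, 15:25-18:30.
Clara ∩ Pablo ∩ Hamid ∩ Kavya: 12:10-12:35, 15:25-18:30.
Clara ∩ Pablo ∩ Hamid ∩ Kavya ∩ Ximena: 12:10-12:35, 15:45-18:30.
Clara ∩ Pablo ∩ Hamid ∩ Kavya ∩ Ximena ∩ Noa: 12:10-12:25, 15:45-18:30.
The last common window of at least 25 minutes is 15:45-18:30; a 25-minute meeting can start as late as 18:05 and still end by 18:30.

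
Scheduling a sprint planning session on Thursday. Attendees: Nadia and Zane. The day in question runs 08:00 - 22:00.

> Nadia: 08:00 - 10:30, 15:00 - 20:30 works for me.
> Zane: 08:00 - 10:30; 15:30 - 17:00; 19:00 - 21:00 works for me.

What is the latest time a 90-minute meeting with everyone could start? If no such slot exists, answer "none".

19:00

Nadia ∩ Zane: 08:00-10:30, 15:30-17:00, 19:00-20:30.
The last common window of at least 90 minutes is 19:00-20:30; a 90-minute meeting can start as late as 19:00 and still end by 20:30.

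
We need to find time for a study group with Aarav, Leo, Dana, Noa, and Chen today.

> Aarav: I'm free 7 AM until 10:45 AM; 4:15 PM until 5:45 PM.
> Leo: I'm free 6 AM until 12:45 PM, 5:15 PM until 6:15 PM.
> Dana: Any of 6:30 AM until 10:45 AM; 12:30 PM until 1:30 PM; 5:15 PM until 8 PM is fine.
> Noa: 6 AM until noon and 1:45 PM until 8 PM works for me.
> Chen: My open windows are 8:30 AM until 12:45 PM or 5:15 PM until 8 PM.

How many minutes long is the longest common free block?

Aarav ∩ Leo: 07:00-10:45, 17:15-17:45.
Aarav ∩ Leo ∩ Dana: 07:00-10:45, 17:15-17:45.
Aarav ∩ Leo ∩ Dana ∩ Noa: 07:00-10:45, 17:15-17:45.
Aarav ∩ Leo ∩ Dana ∩ Noa ∩ Chen: 08:30-10:45, 17:15-17:45.
So the common availability across everyone is 08:30-10:45, 17:15-17:45.
The longest is 08:30-10:45 at 135 minutes.

135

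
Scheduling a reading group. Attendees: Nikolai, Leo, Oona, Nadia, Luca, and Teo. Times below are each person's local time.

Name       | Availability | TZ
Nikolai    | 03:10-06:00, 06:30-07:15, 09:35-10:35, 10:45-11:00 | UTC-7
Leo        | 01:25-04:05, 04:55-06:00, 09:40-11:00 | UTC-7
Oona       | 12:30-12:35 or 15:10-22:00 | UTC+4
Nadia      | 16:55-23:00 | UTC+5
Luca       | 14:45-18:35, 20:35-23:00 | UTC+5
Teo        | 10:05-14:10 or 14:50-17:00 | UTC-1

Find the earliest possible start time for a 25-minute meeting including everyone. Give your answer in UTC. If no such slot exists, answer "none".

11:55

Nikolai in UTC: 10:10-13:00, 13:30-14:15, 16:35-17:35, 17:45-18:00 (add 7h to convert from UTC-7).
Leo in UTC: 08:25-11:05, 11:55-13:00, 16:40-18:00 (add 7h to convert from UTC-7).
Oona in UTC: 08:30-08:35, 11:10-18:00 (subtract 4h to convert from UTC+4).
Nadia in UTC: 11:55-18:00 (subtract 5h to convert from UTC+5).
Luca in UTC: 09:45-13:35, 15:35-18:00 (subtract 5h to convert from UTC+5).
Teo in UTC: 11:05-15:10, 15:50-18:00 (add 1h to convert from UTC-1).
Nikolai ∩ Leo: 10:10-11:05, 11:55-13:00, 16:40-17:35, 17:45-18:00.
Nikolai ∩ Leo ∩ Oona: 11:55-13:00, 16:40-17:35, 17:45-18:00.
Nikolai ∩ Leo ∩ Oona ∩ Nadia: 11:55-13:00, 16:40-17:35, 17:45-18:00.
Nikolai ∩ Leo ∩ Oona ∩ Nadia ∩ Luca: 11:55-13:00, 16:40-17:35, 17:45-18:00.
Nikolai ∩ Leo ∩ Oona ∩ Nadia ∩ Luca ∩ Teo: 11:55-13:00, 16:40-17:35, 17:45-18:00.
The first common window of at least 25 minutes is 11:55-13:00, so the earliest start is 11:55.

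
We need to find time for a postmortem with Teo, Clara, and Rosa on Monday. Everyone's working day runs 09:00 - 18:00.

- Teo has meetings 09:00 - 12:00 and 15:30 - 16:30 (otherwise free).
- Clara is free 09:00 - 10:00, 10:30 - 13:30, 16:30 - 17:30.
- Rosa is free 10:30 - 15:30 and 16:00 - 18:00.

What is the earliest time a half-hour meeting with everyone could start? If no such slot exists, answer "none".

Teo free: 12:00-15:30, 16:30-18:00 (invert busy blocks within the working day).
Clara free: 09:00-10:00, 10:30-13:30, 16:30-17:30.
Rosa free: 10:30-15:30, 16:00-18:00.
Teo ∩ Clara: 12:00-13:30, 16:30-17:30.
Teo ∩ Clara ∩ Rosa: 12:00-13:30, 16:30-17:30.
So the common availability across everyone is 12:00-13:30, 16:30-17:30.
The first common window of at least 30 minutes is 12:00-13:30, so the earliest start is 12:00.

12:00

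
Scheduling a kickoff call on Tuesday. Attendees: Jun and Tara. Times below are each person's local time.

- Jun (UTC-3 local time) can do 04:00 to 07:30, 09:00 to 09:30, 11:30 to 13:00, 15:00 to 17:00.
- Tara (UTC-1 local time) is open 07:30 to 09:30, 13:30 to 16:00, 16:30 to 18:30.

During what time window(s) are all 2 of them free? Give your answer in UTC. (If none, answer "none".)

Jun in UTC: 07:00-10:30, 12:00-12:30, 14:30-16:00, 18:00-20:00 (add 3h to convert from UTC-3).
Tara in UTC: 08:30-10:30, 14:30-17:00, 17:30-19:30 (add 1h to convert from UTC-1).
Jun ∩ Tara: 08:30-10:30, 14:30-16:00, 18:00-19:30.

08:30-10:30, 14:30-16:00, 18:00-19:30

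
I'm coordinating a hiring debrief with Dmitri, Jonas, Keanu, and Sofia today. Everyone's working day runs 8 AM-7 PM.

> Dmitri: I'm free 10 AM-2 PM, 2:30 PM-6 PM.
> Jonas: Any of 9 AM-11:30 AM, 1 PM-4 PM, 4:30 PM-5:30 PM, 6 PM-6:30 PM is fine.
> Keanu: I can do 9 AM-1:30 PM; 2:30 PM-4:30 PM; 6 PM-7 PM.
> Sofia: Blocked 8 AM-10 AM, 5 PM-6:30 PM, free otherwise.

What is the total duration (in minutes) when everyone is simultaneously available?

210

Dmitri free: 10:00-14:00, 14:30-18:00.
Jonas free: 09:00-11:30, 13:00-16:00, 16:30-17:30, 18:00-18:30.
Keanu free: 09:00-13:30, 14:30-16:30, 18:00-19:00.
Sofia free: 10:00-17:00, 18:30-19:00 (invert busy blocks within the working day).
Dmitri ∩ Jonas: 10:00-11:30, 13:00-14:00, 14:30-16:00, 16:30-17:30.
Dmitri ∩ Jonas ∩ Keanu: 10:00-11:30, 13:00-13:30, 14:30-16:00.
Dmitri ∩ Jonas ∩ Keanu ∩ Sofia: 10:00-11:30, 13:00-13:30, 14:30-16:00.
So the common availability across everyone is 10:00-11:30, 13:00-13:30, 14:30-16:00.
Summing the common windows: 90 + 30 + 90 = 210 minutes.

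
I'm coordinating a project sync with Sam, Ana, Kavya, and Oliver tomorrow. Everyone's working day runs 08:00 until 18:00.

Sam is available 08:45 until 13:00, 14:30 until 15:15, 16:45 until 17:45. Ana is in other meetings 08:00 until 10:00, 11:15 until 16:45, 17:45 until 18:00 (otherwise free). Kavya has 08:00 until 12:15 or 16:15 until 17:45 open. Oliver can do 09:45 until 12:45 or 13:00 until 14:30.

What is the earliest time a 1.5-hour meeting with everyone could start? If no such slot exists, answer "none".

Sam free: 08:45-13:00, 14:30-15:15, 16:45-17:45.
Ana free: 10:00-11:15, 16:45-17:45 (invert busy blocks within the working day).
Kavya free: 08:00-12:15, 16:15-17:45.
Oliver free: 09:45-12:45, 13:00-14:30.
Sam ∩ Ana: 10:00-11:15, 16:45-17:45.
Sam ∩ Ana ∩ Kavya: 10:00-11:15, 16:45-17:45.
Sam ∩ Ana ∩ Kavya ∩ Oliver: 10:00-11:15.
So the common availability across everyone is 10:00-11:15.
No common window is at least 90 minutes long.

none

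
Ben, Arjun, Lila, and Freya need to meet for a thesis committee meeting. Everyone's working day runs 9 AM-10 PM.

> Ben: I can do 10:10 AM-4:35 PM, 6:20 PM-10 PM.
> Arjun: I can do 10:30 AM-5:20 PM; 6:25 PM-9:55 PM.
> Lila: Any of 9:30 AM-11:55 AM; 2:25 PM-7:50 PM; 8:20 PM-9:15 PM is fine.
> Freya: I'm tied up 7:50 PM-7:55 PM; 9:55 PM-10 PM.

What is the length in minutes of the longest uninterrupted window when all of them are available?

Ben free: 10:10-16:35, 18:20-22:00.
Arjun free: 10:30-17:20, 18:25-21:55.
Lila free: 09:30-11:55, 14:25-19:50, 20:20-21:15.
Freya free: 09:00-19:50, 19:55-21:55 (invert busy blocks within the working day).
Ben ∩ Arjun: 10:30-16:35, 18:25-21:55.
Ben ∩ Arjun ∩ Lila: 10:30-11:55, 14:25-16:35, 18:25-19:50, 20:20-21:15.
Ben ∩ Arjun ∩ Lila ∩ Freya: 10:30-11:55, 14:25-16:35, 18:25-19:50, 20:20-21:15.
The longest is 14:25-16:35 at 130 minutes.

130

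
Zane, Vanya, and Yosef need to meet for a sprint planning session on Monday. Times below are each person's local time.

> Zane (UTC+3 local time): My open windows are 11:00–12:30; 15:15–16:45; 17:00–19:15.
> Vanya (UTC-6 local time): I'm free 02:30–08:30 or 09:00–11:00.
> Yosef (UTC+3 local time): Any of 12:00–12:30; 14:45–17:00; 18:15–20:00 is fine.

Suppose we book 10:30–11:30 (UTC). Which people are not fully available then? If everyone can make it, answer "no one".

Zane in UTC: 08:00-09:30, 12:15-13:45, 14:00-16:15 (subtract 3h to convert from UTC+3).
Vanya in UTC: 08:30-14:30, 15:00-17:00 (add 6h to convert from UTC-6).
Yosef in UTC: 09:00-09:30, 11:45-14:00, 15:15-17:00 (subtract 3h to convert from UTC+3).
Zane: not fully free for 10:30-11:30. Vanya: free for 10:30-11:30. Yosef: not fully free for 10:30-11:30.

Yosef, Zane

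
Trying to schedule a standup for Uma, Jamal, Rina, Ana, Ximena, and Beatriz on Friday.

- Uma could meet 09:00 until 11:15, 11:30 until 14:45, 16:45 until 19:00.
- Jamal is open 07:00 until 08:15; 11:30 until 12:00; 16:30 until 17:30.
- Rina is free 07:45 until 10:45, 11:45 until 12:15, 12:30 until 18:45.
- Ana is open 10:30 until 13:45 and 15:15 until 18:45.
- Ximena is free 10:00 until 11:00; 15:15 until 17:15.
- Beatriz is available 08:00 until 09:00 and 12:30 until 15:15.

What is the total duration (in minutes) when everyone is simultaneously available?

Uma ∩ Jamal: 11:30-12:00, 16:45-17:30.
Uma ∩ Jamal ∩ Rina: 11:45-12:00, 16:45-17:30.
Uma ∩ Jamal ∩ Rina ∩ Ana: 11:45-12:00, 16:45-17:30.
Uma ∩ Jamal ∩ Rina ∩ Ana ∩ Ximena: 16:45-17:15.
Uma ∩ Jamal ∩ Rina ∩ Ana ∩ Ximena ∩ Beatriz: ∅.
There is no time when everyone is free.
There is no common window, so the total is 0 minutes.

0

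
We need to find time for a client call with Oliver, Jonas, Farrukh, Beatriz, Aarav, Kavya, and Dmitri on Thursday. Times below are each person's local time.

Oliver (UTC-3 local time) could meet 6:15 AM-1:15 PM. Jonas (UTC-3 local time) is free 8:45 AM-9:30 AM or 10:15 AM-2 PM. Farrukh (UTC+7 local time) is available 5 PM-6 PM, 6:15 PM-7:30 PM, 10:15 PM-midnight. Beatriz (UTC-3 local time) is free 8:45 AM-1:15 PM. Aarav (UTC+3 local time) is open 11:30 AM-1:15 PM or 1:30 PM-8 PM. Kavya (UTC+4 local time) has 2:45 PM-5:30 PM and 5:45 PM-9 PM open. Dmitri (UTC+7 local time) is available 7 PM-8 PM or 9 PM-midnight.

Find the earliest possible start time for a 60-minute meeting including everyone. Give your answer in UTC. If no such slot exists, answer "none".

15:15

Oliver in UTC: 09:15-16:15 (add 3h to convert from UTC-3).
Jonas in UTC: 11:45-12:30, 13:15-17:00 (add 3h to convert from UTC-3).
Farrukh in UTC: 10:00-11:00, 11:15-12:30, 15:15-17:00 (subtract 7h to convert from UTC+7).
Beatriz in UTC: 11:45-16:15 (add 3h to convert from UTC-3).
Aarav in UTC: 08:30-10:15, 10:30-17:00 (subtract 3h to convert from UTC+3).
Kavya in UTC: 10:45-13:30, 13:45-17:00 (subtract 4h to convert from UTC+4).
Dmitri in UTC: 12:00-13:00, 14:00-17:00 (subtract 7h to convert from UTC+7).
Oliver ∩ Jonas: 11:45-12:30, 13:15-16:15.
Oliver ∩ Jonas ∩ Farrukh: 11:45-12:30, 15:15-16:15.
Oliver ∩ Jonas ∩ Farrukh ∩ Beatriz: 11:45-12:30, 15:15-16:15.
Oliver ∩ Jonas ∩ Farrukh ∩ Beatriz ∩ Aarav: 11:45-12:30, 15:15-16:15.
Oliver ∩ Jonas ∩ Farrukh ∩ Beatriz ∩ Aarav ∩ Kavya: 11:45-12:30, 15:15-16:15.
Oliver ∩ Jonas ∩ Farrukh ∩ Beatriz ∩ Aarav ∩ Kavya ∩ Dmitri: 12:00-12:30, 15:15-16:15.
Those are the intersection windows.
The first common window of at least 60 minutes is 15:15-16:15, so the earliest start is 15:15.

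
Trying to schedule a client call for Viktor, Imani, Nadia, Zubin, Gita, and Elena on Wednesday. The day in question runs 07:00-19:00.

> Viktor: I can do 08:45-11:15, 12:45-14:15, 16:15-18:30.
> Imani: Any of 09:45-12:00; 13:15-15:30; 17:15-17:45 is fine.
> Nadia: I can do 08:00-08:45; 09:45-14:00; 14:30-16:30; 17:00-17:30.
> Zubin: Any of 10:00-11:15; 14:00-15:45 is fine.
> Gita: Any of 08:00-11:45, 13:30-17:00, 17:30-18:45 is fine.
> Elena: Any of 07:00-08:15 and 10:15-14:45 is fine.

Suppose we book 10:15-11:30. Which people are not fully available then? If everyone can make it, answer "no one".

Viktor, Zubin

Viktor: not fully free for 10:15-11:30. Imani: free for 10:15-11:30. Nadia: free for 10:15-11:30. Zubin: not fully free for 10:15-11:30. Gita: free for 10:15-11:30. Elena: free for 10:15-11:30.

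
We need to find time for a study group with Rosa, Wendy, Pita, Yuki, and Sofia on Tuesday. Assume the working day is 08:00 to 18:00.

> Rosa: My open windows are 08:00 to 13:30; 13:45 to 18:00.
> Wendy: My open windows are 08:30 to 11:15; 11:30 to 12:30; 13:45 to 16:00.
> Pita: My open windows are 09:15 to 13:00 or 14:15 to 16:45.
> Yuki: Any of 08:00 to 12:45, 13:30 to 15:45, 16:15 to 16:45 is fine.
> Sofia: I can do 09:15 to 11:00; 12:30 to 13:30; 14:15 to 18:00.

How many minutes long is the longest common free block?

Rosa ∩ Wendy: 08:30-11:15, 11:30-12:30, 13:45-16:00.
Rosa ∩ Wendy ∩ Pita: 09:15-11:15, 11:30-12:30, 14:15-16:00.
Rosa ∩ Wendy ∩ Pita ∩ Yuki: 09:15-11:15, 11:30-12:30, 14:15-15:45.
Rosa ∩ Wendy ∩ Pita ∩ Yuki ∩ Sofia: 09:15-11:00, 14:15-15:45.
Those are the intersection windows.
The longest is 09:15-11:00 at 105 minutes.

105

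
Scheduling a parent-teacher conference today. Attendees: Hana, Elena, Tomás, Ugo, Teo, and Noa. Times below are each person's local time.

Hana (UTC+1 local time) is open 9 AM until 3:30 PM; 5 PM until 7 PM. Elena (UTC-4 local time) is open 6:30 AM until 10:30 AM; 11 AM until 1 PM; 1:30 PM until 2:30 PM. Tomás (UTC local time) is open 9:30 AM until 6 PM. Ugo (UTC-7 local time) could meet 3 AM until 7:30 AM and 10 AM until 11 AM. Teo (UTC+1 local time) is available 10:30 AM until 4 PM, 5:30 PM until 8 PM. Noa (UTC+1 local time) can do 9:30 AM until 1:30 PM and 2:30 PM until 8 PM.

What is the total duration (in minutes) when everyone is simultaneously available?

Hana in UTC: 08:00-14:30, 16:00-18:00 (subtract 1h to convert from UTC+1).
Elena in UTC: 10:30-14:30, 15:00-17:00, 17:30-18:30 (add 4h to convert from UTC-4).
Tomás in UTC: 09:30-18:00.
Ugo in UTC: 10:00-14:30, 17:00-18:00 (add 7h to convert from UTC-7).
Teo in UTC: 09:30-15:00, 16:30-19:00 (subtract 1h to convert from UTC+1).
Noa in UTC: 08:30-12:30, 13:30-19:00 (subtract 1h to convert from UTC+1).
Hana ∩ Elena: 10:30-14:30, 16:00-17:00, 17:30-18:00.
Hana ∩ Elena ∩ Tomás: 10:30-14:30, 16:00-17:00, 17:30-18:00.
Hana ∩ Elena ∩ Tomás ∩ Ugo: 10:30-14:30, 17:30-18:00.
Hana ∩ Elena ∩ Tomás ∩ Ugo ∩ Teo: 10:30-14:30, 17:30-18:00.
Hana ∩ Elena ∩ Tomás ∩ Ugo ∩ Teo ∩ Noa: 10:30-12:30, 13:30-14:30, 17:30-18:00.
Summing the common windows: 120 + 60 + 30 = 210 minutes.

210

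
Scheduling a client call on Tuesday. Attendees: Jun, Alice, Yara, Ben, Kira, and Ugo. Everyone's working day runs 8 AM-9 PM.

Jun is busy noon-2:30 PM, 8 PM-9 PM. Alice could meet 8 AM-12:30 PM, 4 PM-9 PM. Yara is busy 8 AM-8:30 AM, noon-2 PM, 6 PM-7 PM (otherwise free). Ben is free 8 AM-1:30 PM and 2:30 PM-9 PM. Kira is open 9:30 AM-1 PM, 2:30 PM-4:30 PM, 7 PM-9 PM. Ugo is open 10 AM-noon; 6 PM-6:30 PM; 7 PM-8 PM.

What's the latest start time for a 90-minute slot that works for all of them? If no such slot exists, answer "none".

10:30

Jun free: 08:00-12:00, 14:30-20:00 (invert busy blocks within the working day).
Alice free: 08:00-12:30, 16:00-21:00.
Yara free: 08:30-12:00, 14:00-18:00, 19:00-21:00 (invert busy blocks within the working day).
Ben free: 08:00-13:30, 14:30-21:00.
Kira free: 09:30-13:00, 14:30-16:30, 19:00-21:00.
Ugo free: 10:00-12:00, 18:00-18:30, 19:00-20:00.
Jun ∩ Alice: 08:00-12:00, 16:00-20:00.
Jun ∩ Alice ∩ Yara: 08:30-12:00, 16:00-18:00, 19:00-20:00.
Jun ∩ Alice ∩ Yara ∩ Ben: 08:30-12:00, 16:00-18:00, 19:00-20:00.
Jun ∩ Alice ∩ Yara ∩ Ben ∩ Kira: 09:30-12:00, 16:00-16:30, 19:00-20:00.
Jun ∩ Alice ∩ Yara ∩ Ben ∩ Kira ∩ Ugo: 10:00-12:00, 19:00-20:00.
Those are the intersection windows.
The last common window of at least 90 minutes is 10:00-12:00; a 90-minute meeting can start as late as 10:30 and still end by 12:00.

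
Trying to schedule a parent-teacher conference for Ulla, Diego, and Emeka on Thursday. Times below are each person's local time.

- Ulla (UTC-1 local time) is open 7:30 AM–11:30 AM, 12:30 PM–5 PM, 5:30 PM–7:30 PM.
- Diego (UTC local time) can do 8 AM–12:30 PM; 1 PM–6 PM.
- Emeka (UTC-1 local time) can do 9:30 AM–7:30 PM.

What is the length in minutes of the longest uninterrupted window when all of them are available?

Ulla in UTC: 08:30-12:30, 13:30-18:00, 18:30-20:30 (add 1h to convert from UTC-1).
Diego in UTC: 08:00-12:30, 13:00-18:00.
Emeka in UTC: 10:30-20:30 (add 1h to convert from UTC-1).
Ulla ∩ Diego: 08:30-12:30, 13:30-18:00.
Ulla ∩ Diego ∩ Emeka: 10:30-12:30, 13:30-18:00.
The longest is 13:30-18:00 at 270 minutes.

270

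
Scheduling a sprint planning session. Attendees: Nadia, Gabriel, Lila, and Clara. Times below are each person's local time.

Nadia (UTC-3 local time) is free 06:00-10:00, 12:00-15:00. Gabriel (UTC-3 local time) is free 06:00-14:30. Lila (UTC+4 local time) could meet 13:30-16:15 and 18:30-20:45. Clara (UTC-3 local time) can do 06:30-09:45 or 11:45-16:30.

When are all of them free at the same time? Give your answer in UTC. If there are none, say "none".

09:30-12:15, 15:00-16:45

Nadia in UTC: 09:00-13:00, 15:00-18:00 (add 3h to convert from UTC-3).
Gabriel in UTC: 09:00-17:30 (add 3h to convert from UTC-3).
Lila in UTC: 09:30-12:15, 14:30-16:45 (subtract 4h to convert from UTC+4).
Clara in UTC: 09:30-12:45, 14:45-19:30 (add 3h to convert from UTC-3).
Nadia ∩ Gabriel: 09:00-13:00, 15:00-17:30.
Nadia ∩ Gabriel ∩ Lila: 09:30-12:15, 15:00-16:45.
Nadia ∩ Gabriel ∩ Lila ∩ Clara: 09:30-12:15, 15:00-16:45.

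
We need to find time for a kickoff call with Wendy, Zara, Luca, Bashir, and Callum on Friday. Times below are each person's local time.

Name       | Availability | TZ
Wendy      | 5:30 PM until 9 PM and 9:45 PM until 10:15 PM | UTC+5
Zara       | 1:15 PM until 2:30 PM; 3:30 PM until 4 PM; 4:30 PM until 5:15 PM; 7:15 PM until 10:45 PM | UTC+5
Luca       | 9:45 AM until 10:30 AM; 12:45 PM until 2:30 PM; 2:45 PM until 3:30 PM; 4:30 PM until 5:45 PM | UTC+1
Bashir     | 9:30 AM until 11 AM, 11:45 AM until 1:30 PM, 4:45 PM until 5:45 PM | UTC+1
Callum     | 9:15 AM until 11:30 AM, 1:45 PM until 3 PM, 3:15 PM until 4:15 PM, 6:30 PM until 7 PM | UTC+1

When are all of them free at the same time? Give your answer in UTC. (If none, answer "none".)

Wendy in UTC: 12:30-16:00, 16:45-17:15 (subtract 5h to convert from UTC+5).
Zara in UTC: 08:15-09:30, 10:30-11:00, 11:30-12:15, 14:15-17:45 (subtract 5h to convert from UTC+5).
Luca in UTC: 08:45-09:30, 11:45-13:30, 13:45-14:30, 15:30-16:45 (subtract 1h to convert from UTC+1).
Bashir in UTC: 08:30-10:00, 10:45-12:30, 15:45-16:45 (subtract 1h to convert from UTC+1).
Callum in UTC: 08:15-10:30, 12:45-14:00, 14:15-15:15, 17:30-18:00 (subtract 1h to convert from UTC+1).
Wendy ∩ Zara: 14:15-16:00, 16:45-17:15.
Wendy ∩ Zara ∩ Luca: 14:15-14:30, 15:30-16:00.
Wendy ∩ Zara ∩ Luca ∩ Bashir: 15:45-16:00.
Wendy ∩ Zara ∩ Luca ∩ Bashir ∩ Callum: ∅.
There is no time when everyone is free.

none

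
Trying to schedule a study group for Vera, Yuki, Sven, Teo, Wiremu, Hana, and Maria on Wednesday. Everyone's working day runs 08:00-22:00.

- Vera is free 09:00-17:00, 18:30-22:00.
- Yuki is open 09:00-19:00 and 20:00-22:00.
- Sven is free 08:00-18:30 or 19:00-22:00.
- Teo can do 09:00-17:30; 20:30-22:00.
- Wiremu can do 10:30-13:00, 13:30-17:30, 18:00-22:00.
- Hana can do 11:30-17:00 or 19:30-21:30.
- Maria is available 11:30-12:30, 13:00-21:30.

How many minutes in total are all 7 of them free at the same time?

330

Vera ∩ Yuki: 09:00-17:00, 18:30-19:00, 20:00-22:00.
Vera ∩ Yuki ∩ Sven: 09:00-17:00, 20:00-22:00.
Vera ∩ Yuki ∩ Sven ∩ Teo: 09:00-17:00, 20:30-22:00.
Vera ∩ Yuki ∩ Sven ∩ Teo ∩ Wiremu: 10:30-13:00, 13:30-17:00, 20:30-22:00.
Vera ∩ Yuki ∩ Sven ∩ Teo ∩ Wiremu ∩ Hana: 11:30-13:00, 13:30-17:00, 20:30-21:30.
Vera ∩ Yuki ∩ Sven ∩ Teo ∩ Wiremu ∩ Hana ∩ Maria: 11:30-12:30, 13:30-17:00, 20:30-21:30.
Summing the common windows: 60 + 210 + 60 = 330 minutes.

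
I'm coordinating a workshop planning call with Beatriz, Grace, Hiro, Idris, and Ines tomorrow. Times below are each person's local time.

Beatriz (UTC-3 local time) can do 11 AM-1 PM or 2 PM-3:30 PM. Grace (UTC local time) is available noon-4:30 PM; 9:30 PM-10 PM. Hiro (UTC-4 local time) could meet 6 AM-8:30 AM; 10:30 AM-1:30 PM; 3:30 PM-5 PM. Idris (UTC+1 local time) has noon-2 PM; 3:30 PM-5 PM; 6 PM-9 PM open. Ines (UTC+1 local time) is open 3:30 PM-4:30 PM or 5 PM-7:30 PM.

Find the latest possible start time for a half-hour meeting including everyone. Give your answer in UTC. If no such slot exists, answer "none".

15:00

Beatriz in UTC: 14:00-16:00, 17:00-18:30 (add 3h to convert from UTC-3).
Grace in UTC: 12:00-16:30, 21:30-22:00.
Hiro in UTC: 10:00-12:30, 14:30-17:30, 19:30-21:00 (add 4h to convert from UTC-4).
Idris in UTC: 11:00-13:00, 14:30-16:00, 17:00-20:00 (subtract 1h to convert from UTC+1).
Ines in UTC: 14:30-15:30, 16:00-18:30 (subtract 1h to convert from UTC+1).
Beatriz ∩ Grace: 14:00-16:00.
Beatriz ∩ Grace ∩ Hiro: 14:30-16:00.
Beatriz ∩ Grace ∩ Hiro ∩ Idris: 14:30-16:00.
Beatriz ∩ Grace ∩ Hiro ∩ Idris ∩ Ines: 14:30-15:30.
Those are the intersection windows.
The last common window of at least 30 minutes is 14:30-15:30; a 30-minute meeting can start as late as 15:00 and still end by 15:30.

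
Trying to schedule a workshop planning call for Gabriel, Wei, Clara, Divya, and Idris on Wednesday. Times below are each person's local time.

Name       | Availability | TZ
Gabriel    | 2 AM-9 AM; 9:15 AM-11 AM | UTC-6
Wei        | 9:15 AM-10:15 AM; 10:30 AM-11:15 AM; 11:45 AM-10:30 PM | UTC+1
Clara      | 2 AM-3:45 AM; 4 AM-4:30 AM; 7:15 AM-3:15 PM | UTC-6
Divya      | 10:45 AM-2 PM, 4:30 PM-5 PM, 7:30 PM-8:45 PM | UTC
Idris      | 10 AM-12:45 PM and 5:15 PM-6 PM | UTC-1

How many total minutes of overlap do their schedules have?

30

Gabriel in UTC: 08:00-15:00, 15:15-17:00 (add 6h to convert from UTC-6).
Wei in UTC: 08:15-09:15, 09:30-10:15, 10:45-21:30 (subtract 1h to convert from UTC+1).
Clara in UTC: 08:00-09:45, 10:00-10:30, 13:15-21:15 (add 6h to convert from UTC-6).
Divya in UTC: 10:45-14:00, 16:30-17:00, 19:30-20:45.
Idris in UTC: 11:00-13:45, 18:15-19:00 (add 1h to convert from UTC-1).
Gabriel ∩ Wei: 08:15-09:15, 09:30-10:15, 10:45-15:00, 15:15-17:00.
Gabriel ∩ Wei ∩ Clara: 08:15-09:15, 09:30-09:45, 10:00-10:15, 13:15-15:00, 15:15-17:00.
Gabriel ∩ Wei ∩ Clara ∩ Divya: 13:15-14:00, 16:30-17:00.
Gabriel ∩ Wei ∩ Clara ∩ Divya ∩ Idris: 13:15-13:45.
Those are the intersection windows.
That's a single block of 30 minutes.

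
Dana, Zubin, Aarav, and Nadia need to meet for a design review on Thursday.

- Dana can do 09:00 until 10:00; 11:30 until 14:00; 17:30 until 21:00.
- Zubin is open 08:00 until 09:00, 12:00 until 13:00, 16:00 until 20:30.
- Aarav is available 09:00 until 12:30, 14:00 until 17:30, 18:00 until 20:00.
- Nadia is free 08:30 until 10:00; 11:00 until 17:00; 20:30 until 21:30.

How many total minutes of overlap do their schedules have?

30

Dana ∩ Zubin: 12:00-13:00, 17:30-20:30.
Dana ∩ Zubin ∩ Aarav: 12:00-12:30, 18:00-20:00.
Dana ∩ Zubin ∩ Aarav ∩ Nadia: 12:00-12:30.
So the common availability across everyone is 12:00-12:30.
That's a single block of 30 minutes.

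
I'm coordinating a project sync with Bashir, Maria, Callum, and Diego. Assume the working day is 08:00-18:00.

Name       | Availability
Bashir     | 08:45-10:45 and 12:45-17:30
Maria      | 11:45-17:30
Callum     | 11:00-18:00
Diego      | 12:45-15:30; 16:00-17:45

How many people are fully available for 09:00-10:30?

1

Bashir can make the full 09:00-10:30 slot — that's 1.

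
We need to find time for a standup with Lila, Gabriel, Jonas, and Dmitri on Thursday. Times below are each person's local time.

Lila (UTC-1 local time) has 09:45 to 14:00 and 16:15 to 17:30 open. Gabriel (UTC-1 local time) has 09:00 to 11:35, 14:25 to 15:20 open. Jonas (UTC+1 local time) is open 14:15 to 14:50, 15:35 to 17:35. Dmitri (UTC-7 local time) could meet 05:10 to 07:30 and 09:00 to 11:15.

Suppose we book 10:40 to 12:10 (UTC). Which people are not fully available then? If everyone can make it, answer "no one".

Dmitri, Jonas, Lila

Lila in UTC: 10:45-15:00, 17:15-18:30 (add 1h to convert from UTC-1).
Gabriel in UTC: 10:00-12:35, 15:25-16:20 (add 1h to convert from UTC-1).
Jonas in UTC: 13:15-13:50, 14:35-16:35 (subtract 1h to convert from UTC+1).
Dmitri in UTC: 12:10-14:30, 16:00-18:15 (add 7h to convert from UTC-7).
Lila: not fully free for 10:40-12:10. Gabriel: free for 10:40-12:10. Jonas: not fully free for 10:40-12:10. Dmitri: not fully free for 10:40-12:10.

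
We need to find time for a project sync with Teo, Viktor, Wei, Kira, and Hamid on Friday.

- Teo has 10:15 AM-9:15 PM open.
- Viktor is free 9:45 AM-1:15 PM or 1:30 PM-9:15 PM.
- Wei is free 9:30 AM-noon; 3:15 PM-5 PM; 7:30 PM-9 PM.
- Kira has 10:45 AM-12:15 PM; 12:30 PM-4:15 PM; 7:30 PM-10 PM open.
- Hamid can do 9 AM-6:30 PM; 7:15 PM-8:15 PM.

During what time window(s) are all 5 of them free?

10:45-12:00, 15:15-16:15, 19:30-20:15

Teo ∩ Viktor: 10:15-13:15, 13:30-21:15.
Teo ∩ Viktor ∩ Wei: 10:15-12:00, 15:15-17:00, 19:30-21:00.
Teo ∩ Viktor ∩ Wei ∩ Kira: 10:45-12:00, 15:15-16:15, 19:30-21:00.
Teo ∩ Viktor ∩ Wei ∩ Kira ∩ Hamid: 10:45-12:00, 15:15-16:15, 19:30-20:15.
So the common availability across everyone is 10:45-12:00, 15:15-16:15, 19:30-20:15.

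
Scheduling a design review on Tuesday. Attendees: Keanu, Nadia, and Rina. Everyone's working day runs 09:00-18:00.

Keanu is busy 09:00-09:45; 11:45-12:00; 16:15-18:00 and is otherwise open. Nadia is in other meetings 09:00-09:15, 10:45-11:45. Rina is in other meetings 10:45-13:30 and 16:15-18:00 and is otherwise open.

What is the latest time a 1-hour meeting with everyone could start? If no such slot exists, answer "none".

Keanu free: 09:45-11:45, 12:00-16:15 (invert busy blocks within the working day).
Nadia free: 09:15-10:45, 11:45-18:00 (invert busy blocks within the working day).
Rina free: 09:00-10:45, 13:30-16:15 (invert busy blocks within the working day).
Keanu ∩ Nadia: 09:45-10:45, 12:00-16:15.
Keanu ∩ Nadia ∩ Rina: 09:45-10:45, 13:30-16:15.
Those are the intersection windows.
The last common window of at least 60 minutes is 13:30-16:15; a 60-minute meeting can start as late as 15:15 and still end by 16:15.

15:15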